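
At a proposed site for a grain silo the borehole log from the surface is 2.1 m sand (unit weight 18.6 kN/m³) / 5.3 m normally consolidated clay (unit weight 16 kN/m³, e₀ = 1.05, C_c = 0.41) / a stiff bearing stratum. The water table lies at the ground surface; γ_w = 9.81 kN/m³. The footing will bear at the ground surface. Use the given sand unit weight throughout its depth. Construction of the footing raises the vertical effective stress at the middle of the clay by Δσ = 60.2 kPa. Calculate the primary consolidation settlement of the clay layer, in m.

Mid-depth of clay below the ground surface: z = 2.1 + 5.3/2 = 4.75 m.
Total vertical stress at mid-clay: σ_v = 18.6×2.1 + 16×2.65 = 81.46 kPa.
Pore pressure: u = 9.81×(4.75 − 0) = 46.598 kPa.
Initial effective stress: σ'_0 = σ_v − u = 81.46 − 46.598 = 34.862 kPa.
Final effective stress: σ'_f = σ'_0 + Δσ = 34.862 + 60.2 = 95.062 kPa.
Normally consolidated clay, so the full stress increment lies on the virgin compression line:
S_c = C_c·H/(1+e₀)·log₁₀(σ'_f/σ'_0) = 0.41×5.3/(1+1.05)×log₁₀(95.062/34.862)
    = 1.06 × 0.43565 = 0.4618 m

S_c ≈ 0.462 m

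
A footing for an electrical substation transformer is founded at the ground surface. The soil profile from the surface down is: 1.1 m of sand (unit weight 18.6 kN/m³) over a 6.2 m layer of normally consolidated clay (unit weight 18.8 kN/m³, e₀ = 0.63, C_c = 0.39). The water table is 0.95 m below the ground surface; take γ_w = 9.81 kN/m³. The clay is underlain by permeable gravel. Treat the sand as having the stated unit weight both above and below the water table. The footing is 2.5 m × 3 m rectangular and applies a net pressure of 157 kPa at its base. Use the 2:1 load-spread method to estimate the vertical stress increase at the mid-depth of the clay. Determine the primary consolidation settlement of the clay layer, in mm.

S_c ≈ 270 mm

Mid-depth of clay below the ground surface: z = 1.1 + 6.2/2 = 4.2 m.
Total vertical stress at mid-clay: σ_v = 18.6×1.1 + 18.8×3.1 = 78.74 kPa.
Pore pressure: u = 9.81×(4.2 − 0.95) = 31.883 kPa.
Initial effective stress: σ'_0 = σ_v − u = 78.74 − 31.883 = 46.857 kPa.
Stress increase at mid-clay by the 2:1 spreading method:
Δσ = qBL/((B+z)(L+z)) = 157×2.5×3/((2.5+4.2)(3+4.2)) = 24.409 kPa
Final effective stress: σ'_f = σ'_0 + Δσ = 46.857 + 24.409 = 71.266 kPa.
Normally consolidated clay, so the full stress increment lies on the virgin compression line:
S_c = C_c·H/(1+e₀)·log₁₀(σ'_f/σ'_0) = 0.39×6.2/(1+0.63)×log₁₀(71.266/46.857)
    = 1.4834 × 0.18211 = 0.2701 m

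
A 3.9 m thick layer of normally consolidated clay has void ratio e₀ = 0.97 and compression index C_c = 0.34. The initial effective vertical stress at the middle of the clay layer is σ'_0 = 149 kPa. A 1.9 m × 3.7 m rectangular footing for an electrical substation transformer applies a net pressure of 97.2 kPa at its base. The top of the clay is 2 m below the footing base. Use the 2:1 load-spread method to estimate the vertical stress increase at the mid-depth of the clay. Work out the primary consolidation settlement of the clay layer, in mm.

Mid-depth of clay below the footing base: z = 2 + 3.9/2 = 3.95 m.
Stress increase at mid-clay by the 2:1 spreading method:
Δσ = qBL/((B+z)(L+z)) = 97.2×1.9×3.7/((1.9+3.95)(3.7+3.95)) = 15.269 kPa
Final effective stress: σ'_f = σ'_0 + Δσ = 149 + 15.269 = 164.27 kPa.
Normally consolidated clay, so the full stress increment lies on the virgin compression line:
S_c = C_c·H/(1+e₀)·log₁₀(σ'_f/σ'_0) = 0.34×3.9/(1+0.97)×log₁₀(164.27/149)
    = 0.6731 × 0.042372 = 0.02852 m

S_c ≈ 28.5 mm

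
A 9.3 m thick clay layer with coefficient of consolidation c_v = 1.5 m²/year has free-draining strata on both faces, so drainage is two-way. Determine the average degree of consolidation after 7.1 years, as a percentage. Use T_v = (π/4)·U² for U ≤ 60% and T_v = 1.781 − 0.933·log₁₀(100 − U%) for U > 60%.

U ≈ 76 %

Drainage path length: H_d = H/2 = 4.65 m (double drainage).
T_v = c_v·t/H_d² = 1.5×7.1/4.65² = 0.49254.
T_v = 0.49254 corresponds to the U > 60% branch:
U = 1 − 10^((1.781 − T_v)/0.933)/100 = 0.7596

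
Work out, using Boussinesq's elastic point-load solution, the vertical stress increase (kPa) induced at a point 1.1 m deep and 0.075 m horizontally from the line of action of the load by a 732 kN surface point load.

Boussinesq vertical stress below a point load on an elastic half-space:
Δσ_z = 3P/(2πz²) · [1 + (r/z)²]^(−5/2)
r/z = 0.075/1.1 = 0.068182; [1+(r/z)²]^(−5/2) = 0.98847.
Δσ_z = 3×732/(2π×1.1²) × 0.98847 = 288.85 × 0.98847 = 285.5 kPa

Δσ_z ≈ 286 kPa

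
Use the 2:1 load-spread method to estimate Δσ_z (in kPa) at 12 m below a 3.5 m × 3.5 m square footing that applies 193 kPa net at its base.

Δσ_z ≈ 9.84 kPa

By the 2:1 method the load spreads at 1 horizontal : 2 vertical, so at depth z the loaded area has grown by z in each plan dimension:
Δσ = qBL/((B+z)(L+z)) = 193×3.5×3.5/((3.5+12)(3.5+12)) = 9.8408 kPa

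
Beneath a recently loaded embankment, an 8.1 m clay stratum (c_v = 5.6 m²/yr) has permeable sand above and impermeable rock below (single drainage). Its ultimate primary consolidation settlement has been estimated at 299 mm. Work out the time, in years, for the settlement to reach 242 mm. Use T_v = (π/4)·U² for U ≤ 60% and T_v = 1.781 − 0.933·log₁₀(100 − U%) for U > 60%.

Drainage path length: H_d = H = 8.1 m (single drainage).
U = S(t)/S_ult = 242/299 = 0.8094.
U > 60%: T_v = 1.781 − 0.933·log₁₀(100 − 80.936) = 0.58657.
t = T_v·H_d²/c_v = 0.58657×8.1²/5.6 = 6.872 years.

t ≈ 6.87 years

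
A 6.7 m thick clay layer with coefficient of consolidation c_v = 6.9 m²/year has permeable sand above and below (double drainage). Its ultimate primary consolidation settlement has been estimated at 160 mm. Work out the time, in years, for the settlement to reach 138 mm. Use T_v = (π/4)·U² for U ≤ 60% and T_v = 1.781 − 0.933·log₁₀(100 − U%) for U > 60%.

Drainage path length: H_d = H/2 = 3.35 m (double drainage).
U = S(t)/S_ult = 138/160 = 0.8625.
U > 60%: T_v = 1.781 − 0.933·log₁₀(100 − 86.25) = 0.71896.
t = T_v·H_d²/c_v = 0.71896×3.35²/6.9 = 1.169 years.

t ≈ 1.17 years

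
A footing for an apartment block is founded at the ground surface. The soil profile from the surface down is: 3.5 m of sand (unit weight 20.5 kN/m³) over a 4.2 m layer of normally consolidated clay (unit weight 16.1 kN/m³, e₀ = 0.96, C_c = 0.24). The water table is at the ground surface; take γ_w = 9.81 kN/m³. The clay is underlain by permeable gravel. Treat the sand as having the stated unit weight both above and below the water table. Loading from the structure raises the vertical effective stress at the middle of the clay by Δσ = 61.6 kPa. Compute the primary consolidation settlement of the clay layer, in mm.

Mid-depth of clay below the ground surface: z = 3.5 + 4.2/2 = 5.6 m.
Total vertical stress at mid-clay: σ_v = 20.5×3.5 + 16.1×2.1 = 105.56 kPa.
Pore pressure: u = 9.81×(5.6 − 0) = 54.936 kPa.
Initial effective stress: σ'_0 = σ_v − u = 105.56 − 54.936 = 50.624 kPa.
Final effective stress: σ'_f = σ'_0 + Δσ = 50.624 + 61.6 = 112.22 kPa.
Normally consolidated clay, so the full stress increment lies on the virgin compression line:
S_c = C_c·H/(1+e₀)·log₁₀(σ'_f/σ'_0) = 0.24×4.2/(1+0.96)×log₁₀(112.22/50.624)
    = 0.51429 × 0.34571 = 0.1778 m

S_c ≈ 178 mm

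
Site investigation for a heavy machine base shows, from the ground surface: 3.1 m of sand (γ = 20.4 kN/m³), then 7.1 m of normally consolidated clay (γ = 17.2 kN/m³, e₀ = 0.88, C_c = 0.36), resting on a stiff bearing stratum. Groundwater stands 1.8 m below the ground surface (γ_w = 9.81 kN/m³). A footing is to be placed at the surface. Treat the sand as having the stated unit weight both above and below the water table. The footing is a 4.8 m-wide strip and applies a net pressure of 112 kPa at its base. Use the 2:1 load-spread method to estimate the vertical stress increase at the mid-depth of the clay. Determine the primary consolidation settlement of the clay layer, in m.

Mid-depth of clay below the ground surface: z = 3.1 + 7.1/2 = 6.65 m.
Total vertical stress at mid-clay: σ_v = 20.4×3.1 + 17.2×3.55 = 124.3 kPa.
Pore pressure: u = 9.81×(6.65 − 1.8) = 47.578 kPa.
Initial effective stress: σ'_0 = σ_v − u = 124.3 − 47.578 = 76.722 kPa.
Stress increase at mid-clay by the 2:1 spreading method:
Δσ = qB/(B+z) = 112×4.8/(4.8+6.65) = 46.952 kPa
Final effective stress: σ'_f = σ'_0 + Δσ = 76.722 + 46.952 = 123.67 kPa.
Normally consolidated clay, so the full stress increment lies on the virgin compression line:
S_c = C_c·H/(1+e₀)·log₁₀(σ'_f/σ'_0) = 0.36×7.1/(1+0.88)×log₁₀(123.67/76.722)
    = 1.3596 × 0.20734 = 0.2819 m

S_c ≈ 0.282 m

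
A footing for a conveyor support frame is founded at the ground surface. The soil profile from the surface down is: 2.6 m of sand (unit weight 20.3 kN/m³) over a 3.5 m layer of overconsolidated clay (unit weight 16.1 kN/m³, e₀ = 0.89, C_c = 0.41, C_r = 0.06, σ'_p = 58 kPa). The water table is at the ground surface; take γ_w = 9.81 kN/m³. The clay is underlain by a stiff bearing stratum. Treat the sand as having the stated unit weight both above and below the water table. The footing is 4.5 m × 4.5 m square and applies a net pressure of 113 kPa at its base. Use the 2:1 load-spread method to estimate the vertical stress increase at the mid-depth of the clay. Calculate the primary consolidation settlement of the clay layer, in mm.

S_c ≈ 70.1 mm

Mid-depth of clay below the ground surface: z = 2.6 + 3.5/2 = 4.35 m.
Total vertical stress at mid-clay: σ_v = 20.3×2.6 + 16.1×1.75 = 80.955 kPa.
Pore pressure: u = 9.81×(4.35 − 0) = 42.673 kPa.
Initial effective stress: σ'_0 = σ_v − u = 80.955 − 42.673 = 38.282 kPa.
Stress increase at mid-clay by the 2:1 spreading method:
Δσ = qBL/((B+z)(L+z)) = 113×4.5×4.5/((4.5+4.35)(4.5+4.35)) = 29.216 kPa
Final effective stress: σ'_f = 38.282 + 29.216 = 67.498 kPa.
σ'_f = 67.498 > σ'_p = 58 kPa, so the stress path crosses the preconsolidation pressure — recompression up to σ'_p, then virgin compression beyond:
S_c = H/(1+e₀)·[C_r·log₁₀(σ'_p/σ'_0) + C_c·log₁₀(σ'_f/σ'_p)]
    = 3.5/1.89 × [0.06×log₁₀(58/38.282) + 0.41×log₁₀(67.498/58)]
    = 1.8519 × [0.010826 + 0.027004] = 0.07006 m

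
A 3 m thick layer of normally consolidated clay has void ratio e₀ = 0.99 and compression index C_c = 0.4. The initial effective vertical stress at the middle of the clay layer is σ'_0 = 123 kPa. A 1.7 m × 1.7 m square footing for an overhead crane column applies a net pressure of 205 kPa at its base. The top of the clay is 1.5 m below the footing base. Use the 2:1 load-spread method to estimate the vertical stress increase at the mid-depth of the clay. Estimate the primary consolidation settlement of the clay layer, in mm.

S_c ≈ 51.7 mm

Mid-depth of clay below the footing base: z = 1.5 + 3/2 = 3 m.
Stress increase at mid-clay by the 2:1 spreading method:
Δσ = qBL/((B+z)(L+z)) = 205×1.7×1.7/((1.7+3)(1.7+3)) = 26.82 kPa
Final effective stress: σ'_f = σ'_0 + Δσ = 123 + 26.82 = 149.82 kPa.
Normally consolidated clay, so the full stress increment lies on the virgin compression line:
S_c = C_c·H/(1+e₀)·log₁₀(σ'_f/σ'_0) = 0.4×3/(1+0.99)×log₁₀(149.82/123)
    = 0.60302 × 0.085665 = 0.05166 m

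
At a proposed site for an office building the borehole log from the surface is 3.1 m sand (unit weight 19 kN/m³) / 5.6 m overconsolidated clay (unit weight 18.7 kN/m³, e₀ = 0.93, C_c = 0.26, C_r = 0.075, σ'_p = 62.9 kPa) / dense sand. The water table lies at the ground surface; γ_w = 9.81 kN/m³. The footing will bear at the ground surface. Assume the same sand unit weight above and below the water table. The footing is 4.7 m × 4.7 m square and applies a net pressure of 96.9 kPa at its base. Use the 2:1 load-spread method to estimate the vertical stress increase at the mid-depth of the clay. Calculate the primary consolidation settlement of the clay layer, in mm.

S_c ≈ 61.7 mm

Mid-depth of clay below the ground surface: z = 3.1 + 5.6/2 = 5.9 m.
Total vertical stress at mid-clay: σ_v = 19×3.1 + 18.7×2.8 = 111.26 kPa.
Pore pressure: u = 9.81×(5.9 − 0) = 57.879 kPa.
Initial effective stress: σ'_0 = σ_v − u = 111.26 − 57.879 = 53.381 kPa.
Stress increase at mid-clay by the 2:1 spreading method:
Δσ = qBL/((B+z)(L+z)) = 96.9×4.7×4.7/((4.7+5.9)(4.7+5.9)) = 19.051 kPa
Final effective stress: σ'_f = 53.381 + 19.051 = 72.432 kPa.
σ'_f = 72.432 > σ'_p = 62.9 kPa, so the stress path crosses the preconsolidation pressure — recompression up to σ'_p, then virgin compression beyond:
S_c = H/(1+e₀)·[C_r·log₁₀(σ'_p/σ'_0) + C_c·log₁₀(σ'_f/σ'_p)]
    = 5.6/1.93 × [0.075×log₁₀(62.9/53.381) + 0.26×log₁₀(72.432/62.9)]
    = 2.9016 × [0.0053448 + 0.015933] = 0.06174 m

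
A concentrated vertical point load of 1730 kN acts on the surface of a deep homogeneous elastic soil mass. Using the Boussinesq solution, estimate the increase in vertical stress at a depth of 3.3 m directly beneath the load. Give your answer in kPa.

Boussinesq vertical stress below a point load on an elastic half-space:
Δσ_z = 3P/(2πz²) · [1 + (r/z)²]^(−5/2)
r/z = 0/3.3 = 0; [1+(r/z)²]^(−5/2) = 1.
Δσ_z = 3×1730/(2π×3.3²) × 1 = 75.851 × 1 = 75.85 kPa

Δσ_z ≈ 75.9 kPa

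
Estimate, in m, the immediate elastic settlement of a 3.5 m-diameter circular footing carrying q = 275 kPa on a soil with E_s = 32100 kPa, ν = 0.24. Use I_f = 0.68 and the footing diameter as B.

Immediate (elastic) settlement: S_e = q·B·(1−ν²)/E_s · I_f.
S_e = 275 × 3.5 × (1 − 0.24²) / 32100 × 0.68
    = 275 × 3.5 × 0.9424 / 32100 × 0.68
    = 0.01921 m

S_e ≈ 0.0192 m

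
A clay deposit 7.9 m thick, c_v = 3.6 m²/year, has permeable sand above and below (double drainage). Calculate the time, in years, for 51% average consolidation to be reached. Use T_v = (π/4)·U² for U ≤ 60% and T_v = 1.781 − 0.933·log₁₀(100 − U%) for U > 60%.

t ≈ 0.885 years

Drainage path length: H_d = H/2 = 3.95 m (double drainage).
U ≤ 60%: T_v = (π/4)·U² = (π/4)×0.51² = 0.20428.
t = T_v·H_d²/c_v = 0.20428×3.95²/3.6 = 0.8854 years.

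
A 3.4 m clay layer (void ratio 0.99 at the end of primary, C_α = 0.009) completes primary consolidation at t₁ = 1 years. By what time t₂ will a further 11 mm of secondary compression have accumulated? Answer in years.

S_s = C_α·H/(1+e_p)·log₁₀(t₂/t₁) ⇒ log₁₀(t₂/t₁) = S_s·(1+e_p)/(C_α·H).
log₁₀(t₂/t₁) = 0.011 × (1+0.99) / (0.009×3.4) = 0.7154
t₂ = t₁ × 10^0.7154 = 1 × 5.192 = 5.192 years

t₂ ≈ 5.19 years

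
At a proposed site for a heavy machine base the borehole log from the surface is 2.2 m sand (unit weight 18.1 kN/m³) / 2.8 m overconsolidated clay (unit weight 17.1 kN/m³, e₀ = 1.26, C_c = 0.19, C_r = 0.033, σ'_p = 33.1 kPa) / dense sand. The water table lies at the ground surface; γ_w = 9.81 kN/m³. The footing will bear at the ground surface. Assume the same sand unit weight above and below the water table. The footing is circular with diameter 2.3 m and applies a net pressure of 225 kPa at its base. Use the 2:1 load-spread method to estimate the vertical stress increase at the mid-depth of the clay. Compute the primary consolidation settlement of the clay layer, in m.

Mid-depth of clay below the ground surface: z = 2.2 + 2.8/2 = 3.6 m.
Total vertical stress at mid-clay: σ_v = 18.1×2.2 + 17.1×1.4 = 63.76 kPa.
Pore pressure: u = 9.81×(3.6 − 0) = 35.316 kPa.
Initial effective stress: σ'_0 = σ_v − u = 63.76 − 35.316 = 28.444 kPa.
Stress increase at mid-clay by the 2:1 spreading method:
Δσ ≈ qD²/(D+z)² = 225×2.3²/(2.3+3.6)² = 34.193 kPa
Final effective stress: σ'_f = 28.444 + 34.193 = 62.637 kPa.
σ'_f = 62.637 > σ'_p = 33.1 kPa, so the stress path crosses the preconsolidation pressure — recompression up to σ'_p, then virgin compression beyond:
S_c = H/(1+e₀)·[C_r·log₁₀(σ'_p/σ'_0) + C_c·log₁₀(σ'_f/σ'_p)]
    = 2.8/2.26 × [0.033×log₁₀(33.1/28.444) + 0.19×log₁₀(62.637/33.1)]
    = 1.2389 × [0.0021726 + 0.052631] = 0.0679 m

S_c ≈ 0.0679 m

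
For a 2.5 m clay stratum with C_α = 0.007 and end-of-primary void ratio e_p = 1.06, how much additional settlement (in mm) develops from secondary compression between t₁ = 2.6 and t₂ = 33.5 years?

Secondary compression: S_s = C_α·H/(1+e_p)·log₁₀(t₂/t₁)
S_s = 0.007×2.5/(1+1.06)×log₁₀(33.5/2.6)
    = 0.008495 × 1.11 = 0.00943 m

S_s ≈ 9.43 mm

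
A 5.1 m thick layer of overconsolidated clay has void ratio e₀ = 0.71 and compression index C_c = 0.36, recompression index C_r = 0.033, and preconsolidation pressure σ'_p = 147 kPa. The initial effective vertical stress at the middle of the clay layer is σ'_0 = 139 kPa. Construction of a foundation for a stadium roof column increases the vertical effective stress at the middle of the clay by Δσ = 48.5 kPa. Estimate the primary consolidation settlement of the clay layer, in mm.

Final effective stress: σ'_f = 139 + 48.5 = 187.5 kPa.
σ'_f = 187.5 > σ'_p = 147 kPa, so the stress path crosses the preconsolidation pressure — recompression up to σ'_p, then virgin compression beyond:
S_c = H/(1+e₀)·[C_r·log₁₀(σ'_p/σ'_0) + C_c·log₁₀(σ'_f/σ'_p)]
    = 5.1/1.71 × [0.033×log₁₀(147/139) + 0.36×log₁₀(187.5/147)]
    = 2.9825 × [0.00080198 + 0.038046] = 0.1159 m

S_c ≈ 116 mm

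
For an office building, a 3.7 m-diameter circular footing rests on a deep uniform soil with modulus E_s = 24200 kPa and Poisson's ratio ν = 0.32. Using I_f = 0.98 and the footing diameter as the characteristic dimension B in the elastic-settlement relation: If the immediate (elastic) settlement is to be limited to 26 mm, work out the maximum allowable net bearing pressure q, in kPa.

S_e = q·B·(1−ν²)/E_s · I_f  ⇒  q = S_e·E_s / (B·(1−ν²)·I_f).
q = 0.026 × 24200 / (3.7 × 0.8976 × 0.98) = 193.3 kPa

q ≈ 193 kPa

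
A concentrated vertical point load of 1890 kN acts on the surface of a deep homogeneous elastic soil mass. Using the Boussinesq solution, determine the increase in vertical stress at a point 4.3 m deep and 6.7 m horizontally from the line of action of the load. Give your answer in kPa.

Δσ_z ≈ 2.24 kPa

Boussinesq vertical stress below a point load on an elastic half-space:
Δσ_z = 3P/(2πz²) · [1 + (r/z)²]^(−5/2)
r/z = 6.7/4.3 = 1.5581; [1+(r/z)²]^(−5/2) = 0.045969.
Δσ_z = 3×1890/(2π×4.3²) × 0.045969 = 48.805 × 0.045969 = 2.244 kPa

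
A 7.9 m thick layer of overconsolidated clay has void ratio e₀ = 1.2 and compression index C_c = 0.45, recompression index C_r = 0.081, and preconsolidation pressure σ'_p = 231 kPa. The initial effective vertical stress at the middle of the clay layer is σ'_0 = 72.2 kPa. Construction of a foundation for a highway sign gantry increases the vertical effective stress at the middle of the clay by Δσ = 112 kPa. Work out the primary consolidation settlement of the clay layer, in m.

S_c ≈ 0.118 m

Final effective stress: σ'_f = 72.2 + 112 = 184.2 kPa.
σ'_f = 184.2 ≤ σ'_p = 231 kPa, so the clay remains overconsolidated and only the recompression index applies:
S_c = C_r·H/(1+e₀)·log₁₀(σ'_f/σ'_0) = 0.081×7.9/2.2×log₁₀(184.2/72.2)
    = 0.29086 × 0.40675 = 0.1183 m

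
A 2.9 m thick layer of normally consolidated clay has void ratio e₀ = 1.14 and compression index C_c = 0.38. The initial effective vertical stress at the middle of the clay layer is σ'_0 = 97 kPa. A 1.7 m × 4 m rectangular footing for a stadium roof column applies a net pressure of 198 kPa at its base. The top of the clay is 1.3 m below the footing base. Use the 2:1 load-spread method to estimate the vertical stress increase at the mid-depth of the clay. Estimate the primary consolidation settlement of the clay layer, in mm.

Mid-depth of clay below the footing base: z = 1.3 + 2.9/2 = 2.75 m.
Stress increase at mid-clay by the 2:1 spreading method:
Δσ = qBL/((B+z)(L+z)) = 198×1.7×4/((1.7+2.75)(4+2.75)) = 44.824 kPa
Final effective stress: σ'_f = σ'_0 + Δσ = 97 + 44.824 = 141.82 kPa.
Normally consolidated clay, so the full stress increment lies on the virgin compression line:
S_c = C_c·H/(1+e₀)·log₁₀(σ'_f/σ'_0) = 0.38×2.9/(1+1.14)×log₁₀(141.82/97)
    = 0.51495 × 0.16497 = 0.08495 m

S_c ≈ 85 mm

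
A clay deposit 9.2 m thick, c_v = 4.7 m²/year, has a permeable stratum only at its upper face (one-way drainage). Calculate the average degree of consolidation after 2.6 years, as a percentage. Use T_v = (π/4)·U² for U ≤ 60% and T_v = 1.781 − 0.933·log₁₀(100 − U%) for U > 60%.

U ≈ 42.9 %

Drainage path length: H_d = H = 9.2 m (single drainage).
T_v = c_v·t/H_d² = 4.7×2.6/9.2² = 0.14438.
T_v = 0.14438 corresponds to the U ≤ 60% branch:
U = √(4T_v/π) = 0.4288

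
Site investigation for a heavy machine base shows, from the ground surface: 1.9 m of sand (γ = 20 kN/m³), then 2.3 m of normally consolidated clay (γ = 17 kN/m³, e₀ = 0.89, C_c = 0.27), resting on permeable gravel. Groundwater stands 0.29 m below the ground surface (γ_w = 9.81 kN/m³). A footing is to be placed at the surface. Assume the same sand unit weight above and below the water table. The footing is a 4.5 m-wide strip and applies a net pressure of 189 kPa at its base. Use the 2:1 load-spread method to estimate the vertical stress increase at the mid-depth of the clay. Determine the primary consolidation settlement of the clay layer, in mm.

S_c ≈ 221 mm

Mid-depth of clay below the ground surface: z = 1.9 + 2.3/2 = 3.05 m.
Total vertical stress at mid-clay: σ_v = 20×1.9 + 17×1.15 = 57.55 kPa.
Pore pressure: u = 9.81×(3.05 − 0.29) = 27.076 kPa.
Initial effective stress: σ'_0 = σ_v − u = 57.55 − 27.076 = 30.474 kPa.
Stress increase at mid-clay by the 2:1 spreading method:
Δσ = qB/(B+z) = 189×4.5/(4.5+3.05) = 112.65 kPa
Final effective stress: σ'_f = σ'_0 + Δσ = 30.474 + 112.65 = 143.12 kPa.
Normally consolidated clay, so the full stress increment lies on the virgin compression line:
S_c = C_c·H/(1+e₀)·log₁₀(σ'_f/σ'_0) = 0.27×2.3/(1+0.89)×log₁₀(143.12/30.474)
    = 0.32857 × 0.67177 = 0.2207 m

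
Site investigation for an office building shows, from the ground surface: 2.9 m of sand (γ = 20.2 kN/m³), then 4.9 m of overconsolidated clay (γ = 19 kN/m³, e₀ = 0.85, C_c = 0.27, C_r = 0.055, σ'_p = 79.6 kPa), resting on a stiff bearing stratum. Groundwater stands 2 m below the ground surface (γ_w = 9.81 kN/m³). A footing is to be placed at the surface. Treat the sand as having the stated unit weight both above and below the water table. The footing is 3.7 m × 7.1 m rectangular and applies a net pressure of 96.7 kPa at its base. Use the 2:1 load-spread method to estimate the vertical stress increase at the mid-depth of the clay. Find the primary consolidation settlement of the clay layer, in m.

Mid-depth of clay below the ground surface: z = 2.9 + 4.9/2 = 5.35 m.
Total vertical stress at mid-clay: σ_v = 20.2×2.9 + 19×2.45 = 105.13 kPa.
Pore pressure: u = 9.81×(5.35 − 2) = 32.864 kPa.
Initial effective stress: σ'_0 = σ_v − u = 105.13 − 32.864 = 72.266 kPa.
Stress increase at mid-clay by the 2:1 spreading method:
Δσ = qBL/((B+z)(L+z)) = 96.7×3.7×7.1/((3.7+5.35)(7.1+5.35)) = 22.546 kPa
Final effective stress: σ'_f = 72.266 + 22.546 = 94.812 kPa.
σ'_f = 94.812 > σ'_p = 79.6 kPa, so the stress path crosses the preconsolidation pressure — recompression up to σ'_p, then virgin compression beyond:
S_c = H/(1+e₀)·[C_r·log₁₀(σ'_p/σ'_0) + C_c·log₁₀(σ'_f/σ'_p)]
    = 4.9/1.85 × [0.055×log₁₀(79.6/72.266) + 0.27×log₁₀(94.812/79.6)]
    = 2.6486 × [0.0023088 + 0.020507] = 0.06043 m

S_c ≈ 0.0604 m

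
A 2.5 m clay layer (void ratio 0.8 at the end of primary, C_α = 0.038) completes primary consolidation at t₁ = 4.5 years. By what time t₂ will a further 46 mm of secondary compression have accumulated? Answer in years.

t₂ ≈ 33.5 years

S_s = C_α·H/(1+e_p)·log₁₀(t₂/t₁) ⇒ log₁₀(t₂/t₁) = S_s·(1+e_p)/(C_α·H).
log₁₀(t₂/t₁) = 0.046 × (1+0.8) / (0.038×2.5) = 0.8716
t₂ = t₁ × 10^0.8716 = 4.5 × 7.44 = 33.48 years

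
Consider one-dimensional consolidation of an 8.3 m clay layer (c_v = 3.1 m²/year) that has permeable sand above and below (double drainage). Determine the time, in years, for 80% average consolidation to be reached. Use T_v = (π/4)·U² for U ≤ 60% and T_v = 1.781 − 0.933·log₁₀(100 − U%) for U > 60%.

Drainage path length: H_d = H/2 = 4.15 m (double drainage).
U > 60%: T_v = 1.781 − 0.933·log₁₀(100 − 80) = 0.56714.
t = T_v·H_d²/c_v = 0.56714×4.15²/3.1 = 3.151 years.

t ≈ 3.15 years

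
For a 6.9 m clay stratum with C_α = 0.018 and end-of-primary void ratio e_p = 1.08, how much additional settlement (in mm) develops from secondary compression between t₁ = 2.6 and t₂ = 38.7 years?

Secondary compression: S_s = C_α·H/(1+e_p)·log₁₀(t₂/t₁)
S_s = 0.018×6.9/(1+1.08)×log₁₀(38.7/2.6)
    = 0.05971 × 1.173 = 0.07003 m

S_s ≈ 70 mm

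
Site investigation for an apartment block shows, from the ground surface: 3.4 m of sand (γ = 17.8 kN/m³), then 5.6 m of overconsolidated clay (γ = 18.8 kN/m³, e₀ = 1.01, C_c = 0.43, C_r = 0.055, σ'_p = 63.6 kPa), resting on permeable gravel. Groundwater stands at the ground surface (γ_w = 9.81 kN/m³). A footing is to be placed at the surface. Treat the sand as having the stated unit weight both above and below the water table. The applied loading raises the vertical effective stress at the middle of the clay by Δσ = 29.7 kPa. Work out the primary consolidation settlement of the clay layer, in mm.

Mid-depth of clay below the ground surface: z = 3.4 + 5.6/2 = 6.2 m.
Total vertical stress at mid-clay: σ_v = 17.8×3.4 + 18.8×2.8 = 113.16 kPa.
Pore pressure: u = 9.81×(6.2 − 0) = 60.822 kPa.
Initial effective stress: σ'_0 = σ_v − u = 113.16 − 60.822 = 52.338 kPa.
Final effective stress: σ'_f = 52.338 + 29.7 = 82.038 kPa.
σ'_f = 82.038 > σ'_p = 63.6 kPa, so the stress path crosses the preconsolidation pressure — recompression up to σ'_p, then virgin compression beyond:
S_c = H/(1+e₀)·[C_r·log₁₀(σ'_p/σ'_0) + C_c·log₁₀(σ'_f/σ'_p)]
    = 5.6/2.01 × [0.055×log₁₀(63.6/52.338) + 0.43×log₁₀(82.038/63.6)]
    = 2.7861 × [0.0046552 + 0.04754] = 0.1454 m

S_c ≈ 145 mm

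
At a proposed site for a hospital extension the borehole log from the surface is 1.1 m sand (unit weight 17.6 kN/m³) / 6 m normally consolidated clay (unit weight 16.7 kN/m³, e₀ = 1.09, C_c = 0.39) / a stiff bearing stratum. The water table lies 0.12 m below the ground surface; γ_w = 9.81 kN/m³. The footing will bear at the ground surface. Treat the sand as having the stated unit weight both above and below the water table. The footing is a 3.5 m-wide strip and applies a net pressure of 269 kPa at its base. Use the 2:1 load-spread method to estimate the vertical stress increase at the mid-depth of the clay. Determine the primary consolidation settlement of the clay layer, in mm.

Mid-depth of clay below the ground surface: z = 1.1 + 6/2 = 4.1 m.
Total vertical stress at mid-clay: σ_v = 17.6×1.1 + 16.7×3 = 69.46 kPa.
Pore pressure: u = 9.81×(4.1 − 0.12) = 39.044 kPa.
Initial effective stress: σ'_0 = σ_v − u = 69.46 − 39.044 = 30.416 kPa.
Stress increase at mid-clay by the 2:1 spreading method:
Δσ = qB/(B+z) = 269×3.5/(3.5+4.1) = 123.88 kPa
Final effective stress: σ'_f = σ'_0 + Δσ = 30.416 + 123.88 = 154.3 kPa.
Normally consolidated clay, so the full stress increment lies on the virgin compression line:
S_c = C_c·H/(1+e₀)·log₁₀(σ'_f/σ'_0) = 0.39×6/(1+1.09)×log₁₀(154.3/30.416)
    = 1.1196 × 0.70526 = 0.7896 m

S_c ≈ 790 mm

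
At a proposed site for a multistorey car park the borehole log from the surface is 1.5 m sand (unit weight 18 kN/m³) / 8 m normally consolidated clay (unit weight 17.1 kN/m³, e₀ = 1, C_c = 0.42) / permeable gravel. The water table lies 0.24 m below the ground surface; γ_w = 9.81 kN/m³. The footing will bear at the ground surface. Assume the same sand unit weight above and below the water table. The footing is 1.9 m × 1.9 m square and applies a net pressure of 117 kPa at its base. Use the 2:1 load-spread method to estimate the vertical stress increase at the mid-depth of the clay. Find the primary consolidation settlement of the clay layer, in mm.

Mid-depth of clay below the ground surface: z = 1.5 + 8/2 = 5.5 m.
Total vertical stress at mid-clay: σ_v = 18×1.5 + 17.1×4 = 95.4 kPa.
Pore pressure: u = 9.81×(5.5 − 0.24) = 51.601 kPa.
Initial effective stress: σ'_0 = σ_v − u = 95.4 − 51.601 = 43.799 kPa.
Stress increase at mid-clay by the 2:1 spreading method:
Δσ = qBL/((B+z)(L+z)) = 117×1.9×1.9/((1.9+5.5)(1.9+5.5)) = 7.7131 kPa
Final effective stress: σ'_f = σ'_0 + Δσ = 43.799 + 7.7131 = 51.512 kPa.
Normally consolidated clay, so the full stress increment lies on the virgin compression line:
S_c = C_c·H/(1+e₀)·log₁₀(σ'_f/σ'_0) = 0.42×8/(1+1)×log₁₀(51.512/43.799)
    = 1.68 × 0.070444 = 0.1183 m

S_c ≈ 118 mm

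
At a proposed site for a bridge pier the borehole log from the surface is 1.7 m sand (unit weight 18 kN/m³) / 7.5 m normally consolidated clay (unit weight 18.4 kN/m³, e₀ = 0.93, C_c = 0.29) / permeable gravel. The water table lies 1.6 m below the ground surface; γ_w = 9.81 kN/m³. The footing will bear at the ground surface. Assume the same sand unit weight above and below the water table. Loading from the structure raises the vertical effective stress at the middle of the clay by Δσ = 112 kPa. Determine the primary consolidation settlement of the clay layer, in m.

Mid-depth of clay below the ground surface: z = 1.7 + 7.5/2 = 5.45 m.
Total vertical stress at mid-clay: σ_v = 18×1.7 + 18.4×3.75 = 99.6 kPa.
Pore pressure: u = 9.81×(5.45 − 1.6) = 37.769 kPa.
Initial effective stress: σ'_0 = σ_v − u = 99.6 − 37.769 = 61.831 kPa.
Final effective stress: σ'_f = σ'_0 + Δσ = 61.831 + 112 = 173.83 kPa.
Normally consolidated clay, so the full stress increment lies on the virgin compression line:
S_c = C_c·H/(1+e₀)·log₁₀(σ'_f/σ'_0) = 0.29×7.5/(1+0.93)×log₁₀(173.83/61.831)
    = 1.1269 × 0.44892 = 0.5059 m

S_c ≈ 0.506 m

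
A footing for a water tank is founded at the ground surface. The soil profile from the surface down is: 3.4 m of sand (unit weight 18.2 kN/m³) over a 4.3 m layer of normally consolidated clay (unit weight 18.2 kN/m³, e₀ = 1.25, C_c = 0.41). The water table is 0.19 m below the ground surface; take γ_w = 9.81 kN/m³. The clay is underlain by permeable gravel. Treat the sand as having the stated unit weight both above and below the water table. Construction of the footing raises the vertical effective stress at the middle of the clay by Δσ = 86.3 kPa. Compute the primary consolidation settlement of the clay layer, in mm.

Mid-depth of clay below the ground surface: z = 3.4 + 4.3/2 = 5.55 m.
Total vertical stress at mid-clay: σ_v = 18.2×3.4 + 18.2×2.15 = 101.01 kPa.
Pore pressure: u = 9.81×(5.55 − 0.19) = 52.582 kPa.
Initial effective stress: σ'_0 = σ_v − u = 101.01 − 52.582 = 48.428 kPa.
Final effective stress: σ'_f = σ'_0 + Δσ = 48.428 + 86.3 = 134.73 kPa.
Normally consolidated clay, so the full stress increment lies on the virgin compression line:
S_c = C_c·H/(1+e₀)·log₁₀(σ'_f/σ'_0) = 0.41×4.3/(1+1.25)×log₁₀(134.73/48.428)
    = 0.78356 × 0.44437 = 0.3482 m

S_c ≈ 348 mm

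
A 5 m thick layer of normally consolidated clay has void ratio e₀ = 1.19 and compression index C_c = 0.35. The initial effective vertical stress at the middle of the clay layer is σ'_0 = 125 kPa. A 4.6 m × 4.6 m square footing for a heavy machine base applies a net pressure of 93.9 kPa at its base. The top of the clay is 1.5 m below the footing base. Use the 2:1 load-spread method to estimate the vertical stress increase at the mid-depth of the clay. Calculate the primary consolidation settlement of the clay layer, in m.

S_c ≈ 0.0676 m

Mid-depth of clay below the footing base: z = 1.5 + 5/2 = 4 m.
Stress increase at mid-clay by the 2:1 spreading method:
Δσ = qBL/((B+z)(L+z)) = 93.9×4.6×4.6/((4.6+4)(4.6+4)) = 26.865 kPa
Final effective stress: σ'_f = σ'_0 + Δσ = 125 + 26.865 = 151.87 kPa.
Normally consolidated clay, so the full stress increment lies on the virgin compression line:
S_c = C_c·H/(1+e₀)·log₁₀(σ'_f/σ'_0) = 0.35×5/(1+1.19)×log₁₀(151.87/125)
    = 0.79909 × 0.084562 = 0.06757 m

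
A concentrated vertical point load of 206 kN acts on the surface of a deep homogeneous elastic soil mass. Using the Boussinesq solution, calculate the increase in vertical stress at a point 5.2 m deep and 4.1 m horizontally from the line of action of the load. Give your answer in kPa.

Δσ_z ≈ 1.09 kPa

Boussinesq vertical stress below a point load on an elastic half-space:
Δσ_z = 3P/(2πz²) · [1 + (r/z)²]^(−5/2)
r/z = 4.1/5.2 = 0.78846; [1+(r/z)²]^(−5/2) = 0.2986.
Δσ_z = 3×206/(2π×5.2²) × 0.2986 = 3.6375 × 0.2986 = 1.086 kPa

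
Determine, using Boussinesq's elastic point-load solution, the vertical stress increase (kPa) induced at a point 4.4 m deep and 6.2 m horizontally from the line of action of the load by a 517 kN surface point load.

Δσ_z ≈ 0.828 kPa

Boussinesq vertical stress below a point load on an elastic half-space:
Δσ_z = 3P/(2πz²) · [1 + (r/z)²]^(−5/2)
r/z = 6.2/4.4 = 1.4091; [1+(r/z)²]^(−5/2) = 0.06493.
Δσ_z = 3×517/(2π×4.4²) × 0.06493 = 12.75 × 0.06493 = 0.8279 kPa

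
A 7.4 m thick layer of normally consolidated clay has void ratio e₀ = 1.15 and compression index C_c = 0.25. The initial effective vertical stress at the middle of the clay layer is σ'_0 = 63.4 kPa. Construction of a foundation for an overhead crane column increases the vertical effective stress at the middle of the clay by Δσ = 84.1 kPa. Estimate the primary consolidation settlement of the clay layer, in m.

Final effective stress: σ'_f = σ'_0 + Δσ = 63.4 + 84.1 = 147.5 kPa.
Normally consolidated clay, so the full stress increment lies on the virgin compression line:
S_c = C_c·H/(1+e₀)·log₁₀(σ'_f/σ'_0) = 0.25×7.4/(1+1.15)×log₁₀(147.5/63.4)
    = 0.86047 × 0.3667 = 0.3155 m

S_c ≈ 0.316 m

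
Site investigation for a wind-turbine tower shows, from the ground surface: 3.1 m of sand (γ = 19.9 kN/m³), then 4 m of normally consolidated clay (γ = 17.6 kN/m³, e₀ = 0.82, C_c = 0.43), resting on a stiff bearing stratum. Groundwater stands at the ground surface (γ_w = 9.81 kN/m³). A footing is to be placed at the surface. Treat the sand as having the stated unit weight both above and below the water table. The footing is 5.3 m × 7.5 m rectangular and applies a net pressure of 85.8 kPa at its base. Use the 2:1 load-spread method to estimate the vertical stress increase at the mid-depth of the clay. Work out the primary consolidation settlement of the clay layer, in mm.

Mid-depth of clay below the ground surface: z = 3.1 + 4/2 = 5.1 m.
Total vertical stress at mid-clay: σ_v = 19.9×3.1 + 17.6×2 = 96.89 kPa.
Pore pressure: u = 9.81×(5.1 − 0) = 50.031 kPa.
Initial effective stress: σ'_0 = σ_v − u = 96.89 − 50.031 = 46.859 kPa.
Stress increase at mid-clay by the 2:1 spreading method:
Δσ = qBL/((B+z)(L+z)) = 85.8×5.3×7.5/((5.3+5.1)(7.5+5.1)) = 26.027 kPa
Final effective stress: σ'_f = σ'_0 + Δσ = 46.859 + 26.027 = 72.886 kPa.
Normally consolidated clay, so the full stress increment lies on the virgin compression line:
S_c = C_c·H/(1+e₀)·log₁₀(σ'_f/σ'_0) = 0.43×4/(1+0.82)×log₁₀(72.886/46.859)
    = 0.94505 × 0.19185 = 0.1813 m

S_c ≈ 181 mm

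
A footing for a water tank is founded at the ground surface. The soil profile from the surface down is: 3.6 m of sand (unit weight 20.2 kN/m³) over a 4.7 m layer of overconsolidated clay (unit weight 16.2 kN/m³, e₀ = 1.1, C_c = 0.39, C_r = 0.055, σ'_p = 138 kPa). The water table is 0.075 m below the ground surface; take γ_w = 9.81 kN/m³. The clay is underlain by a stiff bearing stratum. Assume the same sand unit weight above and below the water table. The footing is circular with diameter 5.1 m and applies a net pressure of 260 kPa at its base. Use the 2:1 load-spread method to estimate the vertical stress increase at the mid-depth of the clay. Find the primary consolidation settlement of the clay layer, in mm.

Mid-depth of clay below the ground surface: z = 3.6 + 4.7/2 = 5.95 m.
Total vertical stress at mid-clay: σ_v = 20.2×3.6 + 16.2×2.35 = 110.79 kPa.
Pore pressure: u = 9.81×(5.95 − 0.075) = 57.634 kPa.
Initial effective stress: σ'_0 = σ_v − u = 110.79 − 57.634 = 53.156 kPa.
Stress increase at mid-clay by the 2:1 spreading method:
Δσ ≈ qD²/(D+z)² = 260×5.1²/(5.1+5.95)² = 55.385 kPa
Final effective stress: σ'_f = 53.156 + 55.385 = 108.54 kPa.
σ'_f = 108.54 ≤ σ'_p = 138 kPa, so the clay remains overconsolidated and only the recompression index applies:
S_c = C_r·H/(1+e₀)·log₁₀(σ'_f/σ'_0) = 0.055×4.7/2.1×log₁₀(108.54/53.156)
    = 0.1231 × 0.31004 = 0.03816 m

S_c ≈ 38.2 mm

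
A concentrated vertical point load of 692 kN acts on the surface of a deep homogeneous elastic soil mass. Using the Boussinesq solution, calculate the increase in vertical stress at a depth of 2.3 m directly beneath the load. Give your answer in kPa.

Δσ_z ≈ 62.5 kPa

Boussinesq vertical stress below a point load on an elastic half-space:
Δσ_z = 3P/(2πz²) · [1 + (r/z)²]^(−5/2)
r/z = 0/2.3 = 0; [1+(r/z)²]^(−5/2) = 1.
Δσ_z = 3×692/(2π×2.3²) × 1 = 62.459 × 1 = 62.46 kPa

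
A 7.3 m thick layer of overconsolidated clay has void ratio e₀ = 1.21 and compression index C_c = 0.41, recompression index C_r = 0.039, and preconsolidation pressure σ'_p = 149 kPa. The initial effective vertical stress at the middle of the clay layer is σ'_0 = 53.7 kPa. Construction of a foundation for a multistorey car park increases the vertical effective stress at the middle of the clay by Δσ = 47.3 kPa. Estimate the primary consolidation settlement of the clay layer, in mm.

S_c ≈ 35.3 mm

Final effective stress: σ'_f = 53.7 + 47.3 = 101 kPa.
σ'_f = 101 ≤ σ'_p = 149 kPa, so the clay remains overconsolidated and only the recompression index applies:
S_c = C_r·H/(1+e₀)·log₁₀(σ'_f/σ'_0) = 0.039×7.3/2.21×log₁₀(101/53.7)
    = 0.12882 × 0.27435 = 0.03534 m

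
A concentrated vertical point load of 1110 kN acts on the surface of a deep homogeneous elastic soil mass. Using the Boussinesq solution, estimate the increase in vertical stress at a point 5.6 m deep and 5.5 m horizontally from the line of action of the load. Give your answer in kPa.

Δσ_z ≈ 3.12 kPa

Boussinesq vertical stress below a point load on an elastic half-space:
Δσ_z = 3P/(2πz²) · [1 + (r/z)²]^(−5/2)
r/z = 5.5/5.6 = 0.98214; [1+(r/z)²]^(−5/2) = 0.18485.
Δσ_z = 3×1110/(2π×5.6²) × 0.18485 = 16.9 × 0.18485 = 3.124 kPa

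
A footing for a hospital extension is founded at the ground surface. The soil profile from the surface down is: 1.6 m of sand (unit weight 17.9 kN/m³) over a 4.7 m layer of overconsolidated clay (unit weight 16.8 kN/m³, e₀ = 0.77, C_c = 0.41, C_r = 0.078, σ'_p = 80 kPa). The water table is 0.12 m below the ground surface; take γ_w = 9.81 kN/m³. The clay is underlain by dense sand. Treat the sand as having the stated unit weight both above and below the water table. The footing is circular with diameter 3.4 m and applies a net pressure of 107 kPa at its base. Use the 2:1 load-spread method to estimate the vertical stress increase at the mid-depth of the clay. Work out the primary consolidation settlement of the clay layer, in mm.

Mid-depth of clay below the ground surface: z = 1.6 + 4.7/2 = 3.95 m.
Total vertical stress at mid-clay: σ_v = 17.9×1.6 + 16.8×2.35 = 68.12 kPa.
Pore pressure: u = 9.81×(3.95 − 0.12) = 37.572 kPa.
Initial effective stress: σ'_0 = σ_v − u = 68.12 − 37.572 = 30.548 kPa.
Stress increase at mid-clay by the 2:1 spreading method:
Δσ ≈ qD²/(D+z)² = 107×3.4²/(3.4+3.95)² = 22.896 kPa
Final effective stress: σ'_f = 30.548 + 22.896 = 53.444 kPa.
σ'_f = 53.444 ≤ σ'_p = 80 kPa, so the clay remains overconsolidated and only the recompression index applies:
S_c = C_r·H/(1+e₀)·log₁₀(σ'_f/σ'_0) = 0.078×4.7/1.77×log₁₀(53.444/30.548)
    = 0.20712 × 0.24292 = 0.05031 m

S_c ≈ 50.3 mm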